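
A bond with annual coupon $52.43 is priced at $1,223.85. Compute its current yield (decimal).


Formula: Current yield = annual coupon / price
Substituting: CY = $52.43 / $1,223.85
CY = 0.04284

0.04284


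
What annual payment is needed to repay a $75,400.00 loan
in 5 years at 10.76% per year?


Formula: PMT = PV * r / (1 - (1+r)^(-n))
Denominator: 1 - (1 + 0.1076)^(-5) = 0.400091
Numerator: $75,400.00 * 0.1076 = 8113.04
PMT = 8113.04 / 0.400091 = $20,277.98

$20,277.98


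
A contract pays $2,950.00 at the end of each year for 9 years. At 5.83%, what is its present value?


Formula: PV = PMT * (1 - (1+r)^(-n)) / r
Discount factor: (1 + 0.0583)^(-9) = 0.600511
Bracket: 1 - 0.600511 = 0.399489
PV = $2,950.00 * 0.399489 / 0.0583 = $20,214.29

$20,214.29


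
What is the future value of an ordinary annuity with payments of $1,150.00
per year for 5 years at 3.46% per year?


Formula: FV = PMT * ((1+r)^n - 1) / r
Growth factor: (1 + 0.0346)^5 = 1.185393
Numerator: 1.185393 - 1 = 0.185393
FV = $1,150.00 * 0.185393 / 0.0346 = $6,161.91

$6,161.91


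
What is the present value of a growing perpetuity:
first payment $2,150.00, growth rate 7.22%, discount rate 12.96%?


Formula: PV = C / (r - g)
Spread: r - g = 0.1296 - 0.0722 = 0.0574
Substituting: PV = $2,150.00 / 0.0574
PV = $37,456.45

$37,456.45


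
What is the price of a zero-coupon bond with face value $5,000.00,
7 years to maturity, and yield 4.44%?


Formula: Price = FV / (1 + r)^n
Substituting: Price = $5,000.00 / (1 + 0.0444)^7
Discount factor: (1.0444)^7 = 1.355402
Price = $5,000.00 / 1.355402 = $3,688.94

$3,688.94


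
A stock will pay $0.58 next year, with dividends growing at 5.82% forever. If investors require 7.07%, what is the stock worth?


Formula: P = D1 / (r - g)
Spread: r - g = 0.0707 - 0.0582 = 0.0125
Substituting: P = $0.58 / 0.0125
P = $46.40

$46.40


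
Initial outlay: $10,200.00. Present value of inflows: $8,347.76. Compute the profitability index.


Formula: PI = PV(cash flows) / initial investment
Substituting: PI = $8,347.76 / $10,200.00
PI = 0.8184

0.8184


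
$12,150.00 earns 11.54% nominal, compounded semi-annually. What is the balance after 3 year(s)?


Formula: FV = P * (1 + r/m)^(m*t)
Period rate: r/m = 0.1154 / 2 = 0.0577
Total periods: m*t = 2 * 3 = 6
Growth factor: (1 + 0.0577)^6 = 1.400151
FV = $12,150.00 * 1.400151 = $17,011.84

$17,011.84


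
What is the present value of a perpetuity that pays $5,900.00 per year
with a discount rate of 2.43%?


Formula: PV = C / r
Substituting: PV = $5,900.00 / 0.0243
PV = $242,798.35

$242,798.35


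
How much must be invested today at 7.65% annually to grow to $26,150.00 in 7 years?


Formula: PV = FV / (1 + r)^n
Substituting: PV = $26,150.00 / (1 + 0.0765)^7
Discount factor: (1.0765)^7 = 1.675322
PV = $26,150.00 / 1.675322 = $15,608.94

$15,608.94


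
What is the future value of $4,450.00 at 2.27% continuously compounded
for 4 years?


Formula: FV = P * e^(r*t)
Exponent: r*t = 0.0227 * 4 = 0.0908
e^(0.0908) = 1.09505
FV = $4,450.00 * 1.09505 = $4,872.97

$4,872.97


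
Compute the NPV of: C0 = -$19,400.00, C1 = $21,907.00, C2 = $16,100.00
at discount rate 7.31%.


Formula: NPV = C0 + C1/(1+r) + C2/(1+r)^2
Discount C1: $21,907.00 / (1 + 0.0731) = $20,414.69
Discount C2: $16,100.00 / (1 + 0.0731)^2 = $13,981.23
NPV = -$19,400.00 + $20,414.69 + $13,981.23 = $14,995.92

$14,995.92


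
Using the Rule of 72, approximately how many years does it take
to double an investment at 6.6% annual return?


Formula: Years ≈ 72 / r
Substituting: Years ≈ 72 / 6.6
Years ≈ 10.9

10.9 years


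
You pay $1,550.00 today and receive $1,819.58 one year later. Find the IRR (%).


Formula: IRR = C1/C0 - 1
Substituting: IRR = $1,819.58 / $1,550.00 - 1
Ratio: 1.173923 - 1 = 0.173923
IRR = 17.3923%

17.3923%


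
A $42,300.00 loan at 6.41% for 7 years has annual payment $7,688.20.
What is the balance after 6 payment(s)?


Formula: Balance = PV*(1+r)^k - PMT*((1+r)^k - 1)/r
Growth: (1 + 0.0641)^6 = 1.451759
Accumulated factor: ((1+r)^k - 1)/r = 7.047729
Balance = $42,300.00 * 1.451759 - $7,688.20 * 7.047729
Balance = $7,225.07

$7,225.07


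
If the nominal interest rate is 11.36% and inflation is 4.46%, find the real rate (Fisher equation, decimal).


Formula: (1 + r_real) = (1 + r_nom) / (1 + inflation)
Substituting: (1 + r_real) = 1.1136 / 1.0446
(1 + r_real) = 1.066054
r_real = 1.066054 - 1 = 0.066054

0.066054


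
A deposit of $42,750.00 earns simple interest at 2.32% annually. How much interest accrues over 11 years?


Formula: I = P * r * t
Substituting: I = $42,750.00 * 0.0232 * 11
Step: I = $42,750.00 * 0.2552
I = $10,909.80

$10,909.80


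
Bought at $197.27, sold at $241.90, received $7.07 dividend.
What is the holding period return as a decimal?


Formula: HPR = (P1 - P0 + D) / P0
Gain: $241.90 - $197.27 + $7.07 = $51.70
HPR = $51.70 / $197.27 = 0.2621

0.2621


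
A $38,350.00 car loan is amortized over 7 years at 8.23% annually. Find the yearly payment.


Formula: PMT = PV * r / (1 - (1+r)^(-n))
Denominator: 1 - (1 + 0.0823)^(-7) = 0.425134
Numerator: $38,350.00 * 0.0823 = 3156.205
PMT = 3156.205 / 0.425134 = $7,424.02

$7,424.02


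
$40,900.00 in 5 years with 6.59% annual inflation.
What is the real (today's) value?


Formula: Real value = nominal / (1 + inflation)^years
Price level: (1 + 0.0659)^5 = 1.375886
Real value = $40,900.00 / 1.375886 = $29,726.31

$29,726.31


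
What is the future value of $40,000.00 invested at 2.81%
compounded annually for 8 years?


Formula: FV = P * (1 + r)^n
Substituting: FV = $40,000.00 * (1 + 0.0281)^8
Growth factor: (1.0281)^8 = 1.248196
FV = $40,000.00 * 1.248196 = $49,927.85

$49,927.85


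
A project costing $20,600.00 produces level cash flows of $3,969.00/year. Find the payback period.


Formula: Payback = investment / annual cash flow
Substituting: Payback = $20,600.00 / $3,969.00
Payback = 5.1902 years

5.1902 years


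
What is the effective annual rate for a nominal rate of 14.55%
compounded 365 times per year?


Formula: EAR = (1 + r/m)^m - 1
Period rate: r/m = 0.1455 / 365 = 0.000399
Compounding: (1 + 0.000399)^365 = 1.156584
EAR = 1.156584 - 1 = 0.156584

0.156584


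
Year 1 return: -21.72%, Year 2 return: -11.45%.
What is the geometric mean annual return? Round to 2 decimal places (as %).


Formula: Geometric mean = ((1+r1)*(1+r2))^(1/2) - 1
Product: (1 + -0.2172) * (1 + -0.1145) = 0.7828 * 0.8855 = 0.693169
Square root: 0.693169^0.5 = 0.832568
Geometric mean = 0.832568 - 1 = -0.167432
As percentage: -16.74%

-16.74%


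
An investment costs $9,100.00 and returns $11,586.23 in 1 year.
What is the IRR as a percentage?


Formula: IRR = C1/C0 - 1
Substituting: IRR = $11,586.23 / $9,100.00 - 1
Ratio: 1.273212 - 1 = 0.273212
IRR = 27.3212%

27.3212%


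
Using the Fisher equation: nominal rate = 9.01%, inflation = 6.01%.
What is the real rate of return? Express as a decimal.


Formula: (1 + r_real) = (1 + r_nom) / (1 + inflation)
Substituting: (1 + r_real) = 1.0901 / 1.0601
(1 + r_real) = 1.028299
r_real = 1.028299 - 1 = 0.028299

0.028299


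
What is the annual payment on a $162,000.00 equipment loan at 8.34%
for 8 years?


Formula: PMT = PV * r / (1 - (1+r)^(-n))
Denominator: 1 - (1 + 0.0834)^(-8) = 0.473147
Numerator: $162,000.00 * 0.0834 = 13510.8
PMT = 13510.8 / 0.473147 = $28,555.18

$28,555.18


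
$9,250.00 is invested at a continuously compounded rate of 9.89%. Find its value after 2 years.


Formula: FV = P * e^(r*t)
Exponent: r*t = 0.0989 * 2 = 0.1978
e^(0.1978) = 1.218719
FV = $9,250.00 * 1.218719 = $11,273.15

$11,273.15


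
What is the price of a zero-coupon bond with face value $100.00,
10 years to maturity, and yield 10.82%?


Formula: Price = FV / (1 + r)^n
Substituting: Price = $100.00 / (1 + 0.1082)^10
Discount factor: (1.1082)^10 = 2.793711
Price = $100.00 / 2.793711 = $35.79

$35.79


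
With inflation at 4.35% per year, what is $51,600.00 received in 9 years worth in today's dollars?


Formula: Real value = nominal / (1 + inflation)^years
Price level: (1 + 0.0435)^9 = 1.467007
Real value = $51,600.00 / 1.467007 = $35,173.66

$35,173.66


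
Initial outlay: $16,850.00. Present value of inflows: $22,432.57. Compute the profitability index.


Formula: PI = PV(cash flows) / initial investment
Substituting: PI = $22,432.57 / $16,850.00
PI = 1.3313

1.3313


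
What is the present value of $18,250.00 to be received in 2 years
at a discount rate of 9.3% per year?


Formula: PV = FV / (1 + r)^n
Substituting: PV = $18,250.00 / (1 + 0.093)^2
Discount factor: (1.093)^2 = 1.194649
PV = $18,250.00 / 1.194649 = $15,276.45

$15,276.45


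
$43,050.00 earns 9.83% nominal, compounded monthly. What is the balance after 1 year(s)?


Formula: FV = P * (1 + r/m)^(m*t)
Period rate: r/m = 0.0983 / 12 = 0.008192
Total periods: m*t = 12 * 1 = 12
Growth factor: (1 + 0.008192)^12 = 1.102852
FV = $43,050.00 * 1.102852 = $47,477.78

$47,477.78


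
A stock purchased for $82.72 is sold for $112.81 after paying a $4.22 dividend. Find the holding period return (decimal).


Formula: HPR = (P1 - P0 + D) / P0
Gain: $112.81 - $82.72 + $4.22 = $34.31
HPR = $34.31 / $82.72 = 0.4148

0.4148


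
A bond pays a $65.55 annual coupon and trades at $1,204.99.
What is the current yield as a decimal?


Formula: Current yield = annual coupon / price
Substituting: CY = $65.55 / $1,204.99
CY = 0.054399

0.054399


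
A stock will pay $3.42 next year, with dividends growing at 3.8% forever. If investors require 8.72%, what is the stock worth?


Formula: P = D1 / (r - g)
Spread: r - g = 0.0872 - 0.038 = 0.0492
Substituting: P = $3.42 / 0.0492
P = $69.51

$69.51


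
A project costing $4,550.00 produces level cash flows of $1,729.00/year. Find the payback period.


Formula: Payback = investment / annual cash flow
Substituting: Payback = $4,550.00 / $1,729.00
Payback = 2.6316 years

2.6316 years


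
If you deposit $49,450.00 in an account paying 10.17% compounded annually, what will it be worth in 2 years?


Formula: FV = P * (1 + r)^n
Substituting: FV = $49,450.00 * (1 + 0.1017)^2
Growth factor: (1.1017)^2 = 1.213743
FV = $49,450.00 * 1.213743 = $60,019.59

$60,019.59


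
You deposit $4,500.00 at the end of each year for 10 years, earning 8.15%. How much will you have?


Formula: FV = PMT * ((1+r)^n - 1) / r
Growth factor: (1 + 0.0815)^10 = 2.189098
Numerator: 2.189098 - 1 = 1.189098
FV = $4,500.00 * 1.189098 / 0.0815 = $65,655.73

$65,655.73


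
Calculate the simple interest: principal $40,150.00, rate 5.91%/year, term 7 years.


Formula: I = P * r * t
Substituting: I = $40,150.00 * 0.0591 * 7
Step: I = $40,150.00 * 0.4137
I = $16,610.06

$16,610.06


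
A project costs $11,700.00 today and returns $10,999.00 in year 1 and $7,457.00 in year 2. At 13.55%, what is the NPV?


Formula: NPV = C0 + C1/(1+r) + C2/(1+r)^2
Discount C1: $10,999.00 / (1 + 0.1355) = $9,686.48
Discount C2: $7,457.00 / (1 + 0.1355)^2 = $5,783.49
NPV = -$11,700.00 + $9,686.48 + $5,783.49 = $3,769.97

$3,769.97


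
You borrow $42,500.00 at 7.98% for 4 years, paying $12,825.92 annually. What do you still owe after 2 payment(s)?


Formula: Balance = PV*(1+r)^k - PMT*((1+r)^k - 1)/r
Growth: (1 + 0.0798)^2 = 1.165968
Accumulated factor: ((1+r)^k - 1)/r = 2.0798
Balance = $42,500.00 * 1.165968 - $12,825.92 * 2.0798
Balance = $22,878.29

$22,878.29


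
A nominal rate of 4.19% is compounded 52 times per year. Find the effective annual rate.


Formula: EAR = (1 + r/m)^m - 1
Period rate: r/m = 0.0419 / 52 = 0.000806
Compounding: (1 + 0.000806)^52 = 1.042773
EAR = 1.042773 - 1 = 0.042773

0.042773


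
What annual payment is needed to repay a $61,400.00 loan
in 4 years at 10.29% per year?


Formula: PMT = PV * r / (1 - (1+r)^(-n))
Denominator: 1 - (1 + 0.1029)^(-4) = 0.324142
Numerator: $61,400.00 * 0.1029 = 6318.06
PMT = 6318.06 / 0.324142 = $19,491.64

$19,491.64


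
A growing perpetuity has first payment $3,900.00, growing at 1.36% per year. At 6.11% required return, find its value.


Formula: PV = C / (r - g)
Spread: r - g = 0.0611 - 0.0136 = 0.0475
Substituting: PV = $3,900.00 / 0.0475
PV = $82,105.26

$82,105.26


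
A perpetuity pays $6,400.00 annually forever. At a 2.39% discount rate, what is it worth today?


Formula: PV = C / r
Substituting: PV = $6,400.00 / 0.0239
PV = $267,782.43

$267,782.43


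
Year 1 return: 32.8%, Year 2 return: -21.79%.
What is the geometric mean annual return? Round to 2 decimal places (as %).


Formula: Geometric mean = ((1+r1)*(1+r2))^(1/2) - 1
Product: (1 + 0.328) * (1 + -0.2179) = 1.328 * 0.7821 = 1.038629
Square root: 1.038629^0.5 = 1.019131
Geometric mean = 1.019131 - 1 = 0.019131
As percentage: 1.91%

1.91%


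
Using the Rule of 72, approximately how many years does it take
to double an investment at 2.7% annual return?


Formula: Years ≈ 72 / r
Substituting: Years ≈ 72 / 2.7
Years ≈ 26.7

26.7 years


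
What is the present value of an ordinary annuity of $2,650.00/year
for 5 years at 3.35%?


Formula: PV = PMT * (1 - (1+r)^(-n)) / r
Discount factor: (1 + 0.0335)^(-5) = 0.848101
Bracket: 1 - 0.848101 = 0.151899
PV = $2,650.00 * 0.151899 / 0.0335 = $12,015.89

$12,015.89


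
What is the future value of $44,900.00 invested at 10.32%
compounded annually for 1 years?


Formula: FV = P * (1 + r)^n
Substituting: FV = $44,900.00 * (1 + 0.1032)^1
Growth factor: (1.1032)^1 = 1.1032
FV = $44,900.00 * 1.1032 = $49,533.68

$49,533.68


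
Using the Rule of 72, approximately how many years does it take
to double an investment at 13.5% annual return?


Formula: Years ≈ 72 / r
Substituting: Years ≈ 72 / 13.5
Years ≈ 5.3

5.3 years


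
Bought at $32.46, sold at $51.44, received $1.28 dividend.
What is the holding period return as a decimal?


Formula: HPR = (P1 - P0 + D) / P0
Gain: $51.44 - $32.46 + $1.28 = $20.26
HPR = $20.26 / $32.46 = 0.6242

0.6242


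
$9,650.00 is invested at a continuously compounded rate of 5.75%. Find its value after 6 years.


Formula: FV = P * e^(r*t)
Exponent: r*t = 0.0575 * 6 = 0.345
e^(0.345) = 1.41199
FV = $9,650.00 * 1.41199 = $13,625.70

$13,625.70


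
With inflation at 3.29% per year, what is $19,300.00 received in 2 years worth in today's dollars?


Formula: Real value = nominal / (1 + inflation)^years
Price level: (1 + 0.0329)^2 = 1.066882
Real value = $19,300.00 / 1.066882 = $18,090.09

$18,090.09


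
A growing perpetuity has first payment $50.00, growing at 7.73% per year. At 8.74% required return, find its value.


Formula: PV = C / (r - g)
Spread: r - g = 0.0874 - 0.0773 = 0.0101
Substituting: PV = $50.00 / 0.0101
PV = $4,950.50

$4,950.50


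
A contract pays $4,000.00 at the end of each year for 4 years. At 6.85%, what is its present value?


Formula: PV = PMT * (1 - (1+r)^(-n)) / r
Discount factor: (1 + 0.0685)^(-4) = 0.767188
Bracket: 1 - 0.767188 = 0.232812
PV = $4,000.00 * 0.232812 / 0.0685 = $13,594.85

$13,594.85


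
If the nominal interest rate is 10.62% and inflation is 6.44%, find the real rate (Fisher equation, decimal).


Formula: (1 + r_real) = (1 + r_nom) / (1 + inflation)
Substituting: (1 + r_real) = 1.1062 / 1.0644
(1 + r_real) = 1.039271
r_real = 1.039271 - 1 = 0.039271

0.039271


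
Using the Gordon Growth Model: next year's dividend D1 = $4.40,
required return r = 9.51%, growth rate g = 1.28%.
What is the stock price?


Formula: P = D1 / (r - g)
Spread: r - g = 0.0951 - 0.0128 = 0.0823
Substituting: P = $4.40 / 0.0823
P = $53.46

$53.46


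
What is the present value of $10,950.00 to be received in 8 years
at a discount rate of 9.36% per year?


Formula: PV = FV / (1 + r)^n
Substituting: PV = $10,950.00 / (1 + 0.0936)^8
Discount factor: (1.0936)^8 = 2.045823
PV = $10,950.00 / 2.045823 = $5,352.37

$5,352.37


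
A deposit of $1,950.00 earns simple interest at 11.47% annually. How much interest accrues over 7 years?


Formula: I = P * r * t
Substituting: I = $1,950.00 * 0.1147 * 7
Step: I = $1,950.00 * 0.8029
I = $1,565.66

$1,565.66


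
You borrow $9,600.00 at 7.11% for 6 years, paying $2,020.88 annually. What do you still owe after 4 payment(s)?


Formula: Balance = PV*(1+r)^k - PMT*((1+r)^k - 1)/r
Growth: (1 + 0.0711)^4 = 1.316195
Accumulated factor: ((1+r)^k - 1)/r = 4.44718
Balance = $9,600.00 * 1.316195 - $2,020.88 * 4.44718
Balance = $3,648.25

$3,648.25


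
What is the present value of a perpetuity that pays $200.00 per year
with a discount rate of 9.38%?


Formula: PV = C / r
Substituting: PV = $200.00 / 0.0938
PV = $2,132.20

$2,132.20


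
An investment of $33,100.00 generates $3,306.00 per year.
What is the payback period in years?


Formula: Payback = investment / annual cash flow
Substituting: Payback = $33,100.00 / $3,306.00
Payback = 10.0121 years

10.0121 years


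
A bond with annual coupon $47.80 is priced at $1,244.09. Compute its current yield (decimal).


Formula: Current yield = annual coupon / price
Substituting: CY = $47.80 / $1,244.09
CY = 0.038422

0.038422


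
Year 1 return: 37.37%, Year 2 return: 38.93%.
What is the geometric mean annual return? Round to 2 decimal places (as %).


Formula: Geometric mean = ((1+r1)*(1+r2))^(1/2) - 1
Product: (1 + 0.3737) * (1 + 0.3893) = 1.3737 * 1.3893 = 1.908481
Square root: 1.908481^0.5 = 1.381478
Geometric mean = 1.381478 - 1 = 0.381478
As percentage: 38.15%

38.15%


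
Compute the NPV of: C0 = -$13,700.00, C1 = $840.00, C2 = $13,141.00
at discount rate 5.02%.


Formula: NPV = C0 + C1/(1+r) + C2/(1+r)^2
Discount C1: $840.00 / (1 + 0.0502) = $799.85
Discount C2: $13,141.00 / (1 + 0.0502)^2 = $11,914.73
NPV = -$13,700.00 + $799.85 + $11,914.73 = -$985.42

-$985.42


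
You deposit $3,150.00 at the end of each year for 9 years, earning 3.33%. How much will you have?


Formula: FV = PMT * ((1+r)^n - 1) / r
Growth factor: (1 + 0.0333)^9 = 1.342882
Numerator: 1.342882 - 1 = 0.342882
FV = $3,150.00 * 0.342882 / 0.0333 = $32,434.79

$32,434.79


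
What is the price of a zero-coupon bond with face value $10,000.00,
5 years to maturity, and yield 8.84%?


Formula: Price = FV / (1 + r)^n
Substituting: Price = $10,000.00 / (1 + 0.0884)^5
Discount factor: (1.0884)^5 = 1.527364
Price = $10,000.00 / 1.527364 = $6,547.23

$6,547.23


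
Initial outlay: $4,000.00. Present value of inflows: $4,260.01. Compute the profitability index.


Formula: PI = PV(cash flows) / initial investment
Substituting: PI = $4,260.01 / $4,000.00
PI = 1.065

1.065


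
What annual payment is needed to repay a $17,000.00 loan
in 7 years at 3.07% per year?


Formula: PMT = PV * r / (1 - (1+r)^(-n))
Denominator: 1 - (1 + 0.0307)^(-7) = 0.190766
Numerator: $17,000.00 * 0.0307 = 521.9
PMT = 521.9 / 0.190766 = $2,735.81

$2,735.81


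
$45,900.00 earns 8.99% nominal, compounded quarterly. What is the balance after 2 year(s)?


Formula: FV = P * (1 + r/m)^(m*t)
Period rate: r/m = 0.0899 / 4 = 0.022475
Total periods: m*t = 4 * 2 = 8
Growth factor: (1 + 0.022475)^8 = 1.194597
FV = $45,900.00 * 1.194597 = $54,832.02

$54,832.02


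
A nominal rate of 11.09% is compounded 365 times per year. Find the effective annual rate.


Formula: EAR = (1 + r/m)^m - 1
Period rate: r/m = 0.1109 / 365 = 0.000304
Compounding: (1 + 0.000304)^365 = 1.117264
EAR = 1.117264 - 1 = 0.117264

0.117264


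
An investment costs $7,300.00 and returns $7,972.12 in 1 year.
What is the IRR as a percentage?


Formula: IRR = C1/C0 - 1
Substituting: IRR = $7,972.12 / $7,300.00 - 1
Ratio: 1.092071 - 1 = 0.092071
IRR = 9.2071%

9.2071%


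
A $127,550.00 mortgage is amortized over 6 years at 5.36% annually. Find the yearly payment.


Formula: PMT = PV * r / (1 - (1+r)^(-n))
Denominator: 1 - (1 + 0.0536)^(-6) = 0.268953
Numerator: $127,550.00 * 0.0536 = 6836.68
PMT = 6836.68 / 0.268953 = $25,419.63

$25,419.63


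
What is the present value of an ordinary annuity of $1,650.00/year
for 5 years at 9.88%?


Formula: PV = PMT * (1 - (1+r)^(-n)) / r
Discount factor: (1 + 0.0988)^(-5) = 0.624319
Bracket: 1 - 0.624319 = 0.375681
PV = $1,650.00 * 0.375681 / 0.0988 = $6,274.02

$6,274.02


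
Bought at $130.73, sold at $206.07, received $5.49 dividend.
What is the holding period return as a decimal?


Formula: HPR = (P1 - P0 + D) / P0
Gain: $206.07 - $130.73 + $5.49 = $80.83
HPR = $80.83 / $130.73 = 0.6183

0.6183


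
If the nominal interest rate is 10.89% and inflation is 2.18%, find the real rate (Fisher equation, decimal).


Formula: (1 + r_real) = (1 + r_nom) / (1 + inflation)
Substituting: (1 + r_real) = 1.1089 / 1.0218
(1 + r_real) = 1.085242
r_real = 1.085242 - 1 = 0.085242

0.085242


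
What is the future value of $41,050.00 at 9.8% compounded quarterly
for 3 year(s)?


Formula: FV = P * (1 + r/m)^(m*t)
Period rate: r/m = 0.098 / 4 = 0.0245
Total periods: m*t = 4 * 3 = 12
Growth factor: (1 + 0.0245)^12 = 1.337037
FV = $41,050.00 * 1.337037 = $54,885.38

$54,885.38


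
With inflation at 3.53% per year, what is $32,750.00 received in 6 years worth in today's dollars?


Formula: Real value = nominal / (1 + inflation)^years
Price level: (1 + 0.0353)^6 = 1.231395
Real value = $32,750.00 / 1.231395 = $26,595.86

$26,595.86


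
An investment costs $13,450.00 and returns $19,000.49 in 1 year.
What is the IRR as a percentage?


Formula: IRR = C1/C0 - 1
Substituting: IRR = $19,000.49 / $13,450.00 - 1
Ratio: 1.412676 - 1 = 0.412676
IRR = 41.2676%

41.2676%


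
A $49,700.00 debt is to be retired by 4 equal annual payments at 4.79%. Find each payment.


Formula: PMT = PV * r / (1 - (1+r)^(-n))
Denominator: 1 - (1 + 0.0479)^(-4) = 0.170683
Numerator: $49,700.00 * 0.0479 = 2380.63
PMT = 2380.63 / 0.170683 = $13,947.68

$13,947.68


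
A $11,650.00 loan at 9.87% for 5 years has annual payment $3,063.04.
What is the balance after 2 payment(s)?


Formula: Balance = PV*(1+r)^k - PMT*((1+r)^k - 1)/r
Growth: (1 + 0.0987)^2 = 1.207142
Accumulated factor: ((1+r)^k - 1)/r = 2.0987
Balance = $11,650.00 * 1.207142 - $3,063.04 * 2.0987
Balance = $7,634.80

$7,634.80


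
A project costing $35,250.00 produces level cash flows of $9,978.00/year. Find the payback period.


Formula: Payback = investment / annual cash flow
Substituting: Payback = $35,250.00 / $9,978.00
Payback = 3.5328 years

3.5328 years


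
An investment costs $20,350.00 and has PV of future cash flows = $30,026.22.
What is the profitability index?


Formula: PI = PV(cash flows) / initial investment
Substituting: PI = $30,026.22 / $20,350.00
PI = 1.4755

1.4755


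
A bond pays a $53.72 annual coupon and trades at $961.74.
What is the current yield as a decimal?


Formula: Current yield = annual coupon / price
Substituting: CY = $53.72 / $961.74
CY = 0.055857

0.055857


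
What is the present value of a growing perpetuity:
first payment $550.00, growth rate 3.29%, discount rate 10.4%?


Formula: PV = C / (r - g)
Spread: r - g = 0.104 - 0.0329 = 0.0711
Substituting: PV = $550.00 / 0.0711
PV = $7,735.58

$7,735.58


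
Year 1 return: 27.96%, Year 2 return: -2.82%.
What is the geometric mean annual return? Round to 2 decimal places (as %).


Formula: Geometric mean = ((1+r1)*(1+r2))^(1/2) - 1
Product: (1 + 0.2796) * (1 + -0.0282) = 1.2796 * 0.9718 = 1.243515
Square root: 1.243515^0.5 = 1.11513
Geometric mean = 1.11513 - 1 = 0.11513
As percentage: 11.51%

11.51%


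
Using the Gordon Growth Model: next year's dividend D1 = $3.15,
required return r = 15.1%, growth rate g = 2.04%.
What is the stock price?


Formula: P = D1 / (r - g)
Spread: r - g = 0.151 - 0.0204 = 0.1306
Substituting: P = $3.15 / 0.1306
P = $24.12

$24.12


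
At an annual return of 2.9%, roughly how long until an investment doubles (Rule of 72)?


Formula: Years ≈ 72 / r
Substituting: Years ≈ 72 / 2.9
Years ≈ 24.8

24.8 years


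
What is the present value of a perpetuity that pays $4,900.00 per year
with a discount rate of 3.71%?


Formula: PV = C / r
Substituting: PV = $4,900.00 / 0.0371
PV = $132,075.47

$132,075.47


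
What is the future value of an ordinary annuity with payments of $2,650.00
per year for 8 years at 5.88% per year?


Formula: FV = PMT * ((1+r)^n - 1) / r
Growth factor: (1 + 0.0588)^8 = 1.57947
Numerator: 1.57947 - 1 = 0.57947
FV = $2,650.00 * 0.57947 / 0.0588 = $26,115.58

$26,115.58


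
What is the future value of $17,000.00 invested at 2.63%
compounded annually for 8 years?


Formula: FV = P * (1 + r)^n
Substituting: FV = $17,000.00 * (1 + 0.0263)^8
Growth factor: (1.0263)^8 = 1.23082
FV = $17,000.00 * 1.23082 = $20,923.94

$20,923.94


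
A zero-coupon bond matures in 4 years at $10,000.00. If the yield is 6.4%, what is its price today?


Formula: Price = FV / (1 + r)^n
Substituting: Price = $10,000.00 / (1 + 0.064)^4
Discount factor: (1.064)^4 = 1.281641
Price = $10,000.00 / 1.281641 = $7,802.49

$7,802.49


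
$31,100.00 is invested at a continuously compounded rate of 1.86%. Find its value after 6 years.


Formula: FV = P * e^(r*t)
Exponent: r*t = 0.0186 * 6 = 0.1116
e^(0.1116) = 1.118066
FV = $31,100.00 * 1.118066 = $34,771.84

$34,771.84


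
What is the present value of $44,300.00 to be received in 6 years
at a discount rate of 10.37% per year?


Formula: PV = FV / (1 + r)^n
Substituting: PV = $44,300.00 / (1 + 0.1037)^6
Discount factor: (1.1037)^6 = 1.807616
PV = $44,300.00 / 1.807616 = $24,507.41

$24,507.41


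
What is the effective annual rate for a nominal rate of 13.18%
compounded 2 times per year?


Formula: EAR = (1 + r/m)^m - 1
Period rate: r/m = 0.1318 / 2 = 0.0659
Compounding: (1 + 0.0659)^2 = 1.136143
EAR = 1.136143 - 1 = 0.136143

0.136143


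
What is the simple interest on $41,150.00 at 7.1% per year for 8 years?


Formula: I = P * r * t
Substituting: I = $41,150.00 * 0.071 * 8
Step: I = $41,150.00 * 0.568
I = $23,373.20

$23,373.20


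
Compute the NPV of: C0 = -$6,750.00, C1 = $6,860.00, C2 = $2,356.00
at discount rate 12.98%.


Formula: NPV = C0 + C1/(1+r) + C2/(1+r)^2
Discount C1: $6,860.00 / (1 + 0.1298) = $6,071.87
Discount C2: $2,356.00 / (1 + 0.1298)^2 = $1,845.75
NPV = -$6,750.00 + $6,071.87 + $1,845.75 = $1,167.62

$1,167.62


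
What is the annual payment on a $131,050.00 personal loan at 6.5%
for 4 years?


Formula: PMT = PV * r / (1 - (1+r)^(-n))
Denominator: 1 - (1 + 0.065)^(-4) = 0.222677
Numerator: $131,050.00 * 0.065 = 8518.25
PMT = 8518.25 / 0.222677 = $38,253.85

$38,253.85


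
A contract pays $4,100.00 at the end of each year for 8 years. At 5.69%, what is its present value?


Formula: PV = PMT * (1 - (1+r)^(-n)) / r
Discount factor: (1 + 0.0569)^(-8) = 0.642287
Bracket: 1 - 0.642287 = 0.357713
PV = $4,100.00 * 0.357713 / 0.0569 = $25,775.49

$25,775.49


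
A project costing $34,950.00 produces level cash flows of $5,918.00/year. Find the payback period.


Formula: Payback = investment / annual cash flow
Substituting: Payback = $34,950.00 / $5,918.00
Payback = 5.9057 years

5.9057 years


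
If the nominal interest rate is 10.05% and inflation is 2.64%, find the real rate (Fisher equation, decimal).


Formula: (1 + r_real) = (1 + r_nom) / (1 + inflation)
Substituting: (1 + r_real) = 1.1005 / 1.0264
(1 + r_real) = 1.072194
r_real = 1.072194 - 1 = 0.072194

0.072194


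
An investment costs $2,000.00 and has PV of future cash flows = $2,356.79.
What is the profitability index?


Formula: PI = PV(cash flows) / initial investment
Substituting: PI = $2,356.79 / $2,000.00
PI = 1.1784

1.1784


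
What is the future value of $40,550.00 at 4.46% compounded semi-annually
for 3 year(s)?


Formula: FV = P * (1 + r/m)^(m*t)
Period rate: r/m = 0.0446 / 2 = 0.0223
Total periods: m*t = 2 * 3 = 6
Growth factor: (1 + 0.0223)^6 = 1.141485
FV = $40,550.00 * 1.141485 = $46,287.21

$46,287.21


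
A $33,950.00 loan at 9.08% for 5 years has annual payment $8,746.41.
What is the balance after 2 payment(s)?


Formula: Balance = PV*(1+r)^k - PMT*((1+r)^k - 1)/r
Growth: (1 + 0.0908)^2 = 1.189845
Accumulated factor: ((1+r)^k - 1)/r = 2.0908
Balance = $33,950.00 * 1.189845 - $8,746.41 * 2.0908
Balance = $22,108.23

$22,108.23


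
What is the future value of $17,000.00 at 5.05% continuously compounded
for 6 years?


Formula: FV = P * e^(r*t)
Exponent: r*t = 0.0505 * 6 = 0.303
e^(0.303) = 1.353914
FV = $17,000.00 * 1.353914 = $23,016.55

$23,016.55


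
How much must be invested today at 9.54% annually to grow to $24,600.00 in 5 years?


Formula: PV = FV / (1 + r)^n
Substituting: PV = $24,600.00 / (1 + 0.0954)^5
Discount factor: (1.0954)^5 = 1.577116
PV = $24,600.00 / 1.577116 = $15,598.09

$15,598.09


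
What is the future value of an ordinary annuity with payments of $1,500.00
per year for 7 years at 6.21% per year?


Formula: FV = PMT * ((1+r)^n - 1) / r
Growth factor: (1 + 0.0621)^7 = 1.524607
Numerator: 1.524607 - 1 = 0.524607
FV = $1,500.00 * 0.524607 / 0.0621 = $12,671.66

$12,671.66


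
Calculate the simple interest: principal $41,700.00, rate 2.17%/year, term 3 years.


Formula: I = P * r * t
Substituting: I = $41,700.00 * 0.0217 * 3
Step: I = $41,700.00 * 0.0651
I = $2,714.67

$2,714.67


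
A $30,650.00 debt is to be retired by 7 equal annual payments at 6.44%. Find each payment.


Formula: PMT = PV * r / (1 - (1+r)^(-n))
Denominator: 1 - (1 + 0.0644)^(-7) = 0.35395
Numerator: $30,650.00 * 0.0644 = 1973.86
PMT = 1973.86 / 0.35395 = $5,576.66

$5,576.66


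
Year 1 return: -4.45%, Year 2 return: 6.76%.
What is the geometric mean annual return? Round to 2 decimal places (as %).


Formula: Geometric mean = ((1+r1)*(1+r2))^(1/2) - 1
Product: (1 + -0.0445) * (1 + 0.0676) = 0.9555 * 1.0676 = 1.020092
Square root: 1.020092^0.5 = 1.009996
Geometric mean = 1.009996 - 1 = 0.009996
As percentage: 1.00%

1.00%


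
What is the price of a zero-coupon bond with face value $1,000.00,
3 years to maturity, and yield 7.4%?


Formula: Price = FV / (1 + r)^n
Substituting: Price = $1,000.00 / (1 + 0.074)^3
Discount factor: (1.074)^3 = 1.238833
Price = $1,000.00 / 1.238833 = $807.21

$807.21


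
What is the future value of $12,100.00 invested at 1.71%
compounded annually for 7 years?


Formula: FV = P * (1 + r)^n
Substituting: FV = $12,100.00 * (1 + 0.0171)^7
Growth factor: (1.0171)^7 = 1.126019
FV = $12,100.00 * 1.126019 = $13,624.83

$13,624.83


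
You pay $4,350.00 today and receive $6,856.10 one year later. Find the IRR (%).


Formula: IRR = C1/C0 - 1
Substituting: IRR = $6,856.10 / $4,350.00 - 1
Ratio: 1.576115 - 1 = 0.576115
IRR = 57.6115%

57.6115%


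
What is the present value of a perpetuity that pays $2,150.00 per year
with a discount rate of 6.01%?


Formula: PV = C / r
Substituting: PV = $2,150.00 / 0.0601
PV = $35,773.71

$35,773.71


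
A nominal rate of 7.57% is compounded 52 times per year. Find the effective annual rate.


Formula: EAR = (1 + r/m)^m - 1
Period rate: r/m = 0.0757 / 52 = 0.001456
Compounding: (1 + 0.001456)^52 = 1.07858
EAR = 1.07858 - 1 = 0.07858

0.07858


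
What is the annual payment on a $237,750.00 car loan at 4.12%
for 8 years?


Formula: PMT = PV * r / (1 - (1+r)^(-n))
Denominator: 1 - (1 + 0.0412)^(-8) = 0.27602
Numerator: $237,750.00 * 0.0412 = 9795.3
PMT = 9795.3 / 0.27602 = $35,487.68

$35,487.68


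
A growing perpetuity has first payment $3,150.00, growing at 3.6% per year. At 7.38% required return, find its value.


Formula: PV = C / (r - g)
Spread: r - g = 0.0738 - 0.036 = 0.0378
Substituting: PV = $3,150.00 / 0.0378
PV = $83,333.33

$83,333.33


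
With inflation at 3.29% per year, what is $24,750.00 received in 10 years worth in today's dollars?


Formula: Real value = nominal / (1 + inflation)^years
Price level: (1 + 0.0329)^10 = 1.382238
Real value = $24,750.00 / 1.382238 = $17,905.75

$17,905.75


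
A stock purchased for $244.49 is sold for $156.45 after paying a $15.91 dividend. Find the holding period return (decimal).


Formula: HPR = (P1 - P0 + D) / P0
Gain: $156.45 - $244.49 + $15.91 = -$72.13
HPR = -$72.13 / $244.49 = -0.295

-0.295


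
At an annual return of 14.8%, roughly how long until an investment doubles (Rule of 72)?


Formula: Years ≈ 72 / r
Substituting: Years ≈ 72 / 14.8
Years ≈ 4.9

4.9 years


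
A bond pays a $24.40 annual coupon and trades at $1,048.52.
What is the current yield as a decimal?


Formula: Current yield = annual coupon / price
Substituting: CY = $24.40 / $1,048.52
CY = 0.023271

0.023271


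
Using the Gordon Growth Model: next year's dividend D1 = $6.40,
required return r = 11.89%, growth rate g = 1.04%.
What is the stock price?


Formula: P = D1 / (r - g)
Spread: r - g = 0.1189 - 0.0104 = 0.1085
Substituting: P = $6.40 / 0.1085
P = $58.99

$58.99


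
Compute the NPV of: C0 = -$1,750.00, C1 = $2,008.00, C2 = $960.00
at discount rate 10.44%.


Formula: NPV = C0 + C1/(1+r) + C2/(1+r)^2
Discount C1: $2,008.00 / (1 + 0.1044) = $1,818.18
Discount C2: $960.00 / (1 + 0.1044)^2 = $787.08
NPV = -$1,750.00 + $1,818.18 + $787.08 = $855.26

$855.26


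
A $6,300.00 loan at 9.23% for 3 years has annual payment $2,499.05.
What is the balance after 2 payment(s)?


Formula: Balance = PV*(1+r)^k - PMT*((1+r)^k - 1)/r
Growth: (1 + 0.0923)^2 = 1.193119
Accumulated factor: ((1+r)^k - 1)/r = 2.0923
Balance = $6,300.00 * 1.193119 - $2,499.05 * 2.0923
Balance = $2,287.89

$2,287.89


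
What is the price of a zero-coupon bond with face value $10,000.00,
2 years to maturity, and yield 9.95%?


Formula: Price = FV / (1 + r)^n
Substituting: Price = $10,000.00 / (1 + 0.0995)^2
Discount factor: (1.0995)^2 = 1.2089
Price = $10,000.00 / 1.2089 = $8,271.98

$8,271.98


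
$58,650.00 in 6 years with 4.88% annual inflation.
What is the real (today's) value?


Formula: Real value = nominal / (1 + inflation)^years
Price level: (1 + 0.0488)^6 = 1.330933
Real value = $58,650.00 / 1.330933 = $44,066.84

$44,066.84


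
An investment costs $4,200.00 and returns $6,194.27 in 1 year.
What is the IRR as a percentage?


Formula: IRR = C1/C0 - 1
Substituting: IRR = $6,194.27 / $4,200.00 - 1
Ratio: 1.474826 - 1 = 0.474826
IRR = 47.4826%

47.4826%


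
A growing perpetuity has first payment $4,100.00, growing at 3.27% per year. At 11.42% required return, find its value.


Formula: PV = C / (r - g)
Spread: r - g = 0.1142 - 0.0327 = 0.0815
Substituting: PV = $4,100.00 / 0.0815
PV = $50,306.75

$50,306.75


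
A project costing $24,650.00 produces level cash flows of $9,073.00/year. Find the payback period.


Formula: Payback = investment / annual cash flow
Substituting: Payback = $24,650.00 / $9,073.00
Payback = 2.7169 years

2.7169 years


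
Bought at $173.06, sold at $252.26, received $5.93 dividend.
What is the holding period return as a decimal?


Formula: HPR = (P1 - P0 + D) / P0
Gain: $252.26 - $173.06 + $5.93 = $85.13
HPR = $85.13 / $173.06 = 0.4919

0.4919


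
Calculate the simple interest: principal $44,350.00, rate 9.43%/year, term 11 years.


Formula: I = P * r * t
Substituting: I = $44,350.00 * 0.0943 * 11
Step: I = $44,350.00 * 1.0373
I = $46,004.26

$46,004.26


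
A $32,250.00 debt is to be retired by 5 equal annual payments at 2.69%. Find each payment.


Formula: PMT = PV * r / (1 - (1+r)^(-n))
Denominator: 1 - (1 + 0.0269)^(-5) = 0.124292
Numerator: $32,250.00 * 0.0269 = 867.525
PMT = 867.525 / 0.124292 = $6,979.72

$6,979.72


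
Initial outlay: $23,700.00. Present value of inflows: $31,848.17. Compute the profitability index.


Formula: PI = PV(cash flows) / initial investment
Substituting: PI = $31,848.17 / $23,700.00
PI = 1.3438

1.3438


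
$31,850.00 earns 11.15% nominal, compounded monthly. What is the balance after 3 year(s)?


Formula: FV = P * (1 + r/m)^(m*t)
Period rate: r/m = 0.1115 / 12 = 0.009292
Total periods: m*t = 12 * 3 = 36
Growth factor: (1 + 0.009292)^36 = 1.395085
FV = $31,850.00 * 1.395085 = $44,433.47

$44,433.47


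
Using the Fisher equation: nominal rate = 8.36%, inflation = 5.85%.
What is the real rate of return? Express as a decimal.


Formula: (1 + r_real) = (1 + r_nom) / (1 + inflation)
Substituting: (1 + r_real) = 1.0836 / 1.0585
(1 + r_real) = 1.023713
r_real = 1.023713 - 1 = 0.023713

0.023713


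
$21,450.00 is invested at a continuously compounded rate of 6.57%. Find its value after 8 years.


Formula: FV = P * e^(r*t)
Exponent: r*t = 0.0657 * 8 = 0.5256
e^(0.5256) = 1.691473
FV = $21,450.00 * 1.691473 = $36,282.11

$36,282.11


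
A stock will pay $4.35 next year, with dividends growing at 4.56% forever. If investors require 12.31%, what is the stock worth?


Formula: P = D1 / (r - g)
Spread: r - g = 0.1231 - 0.0456 = 0.0775
Substituting: P = $4.35 / 0.0775
P = $56.13

$56.13


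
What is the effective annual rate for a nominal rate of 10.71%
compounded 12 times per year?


Formula: EAR = (1 + r/m)^m - 1
Period rate: r/m = 0.1071 / 12 = 0.008925
Compounding: (1 + 0.008925)^12 = 1.112517
EAR = 1.112517 - 1 = 0.112517

0.112517


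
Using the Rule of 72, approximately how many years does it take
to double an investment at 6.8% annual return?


Formula: Years ≈ 72 / r
Substituting: Years ≈ 72 / 6.8
Years ≈ 10.6

10.6 years


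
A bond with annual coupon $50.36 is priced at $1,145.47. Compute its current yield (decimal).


Formula: Current yield = annual coupon / price
Substituting: CY = $50.36 / $1,145.47
CY = 0.043964

0.043964


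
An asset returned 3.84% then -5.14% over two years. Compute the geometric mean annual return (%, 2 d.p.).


Formula: Geometric mean = ((1+r1)*(1+r2))^(1/2) - 1
Product: (1 + 0.0384) * (1 + -0.0514) = 1.0384 * 0.9486 = 0.985026
Square root: 0.985026^0.5 = 0.992485
Geometric mean = 0.992485 - 1 = -0.007515
As percentage: -0.75%

-0.75%


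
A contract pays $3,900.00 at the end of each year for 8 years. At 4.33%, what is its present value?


Formula: PV = PMT * (1 - (1+r)^(-n)) / r
Discount factor: (1 + 0.0433)^(-8) = 0.712404
Bracket: 1 - 0.712404 = 0.287596
PV = $3,900.00 * 0.287596 / 0.0433 = $25,903.57

$25,903.57


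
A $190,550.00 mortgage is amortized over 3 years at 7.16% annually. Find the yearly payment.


Formula: PMT = PV * r / (1 - (1+r)^(-n))
Denominator: 1 - (1 + 0.0716)^(-3) = 0.187353
Numerator: $190,550.00 * 0.0716 = 13643.38
PMT = 13643.38 / 0.187353 = $72,821.75

$72,821.75


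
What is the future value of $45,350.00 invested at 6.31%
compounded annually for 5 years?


Formula: FV = P * (1 + r)^n
Substituting: FV = $45,350.00 * (1 + 0.0631)^5
Growth factor: (1.0631)^5 = 1.357909
FV = $45,350.00 * 1.357909 = $61,581.16

$61,581.16


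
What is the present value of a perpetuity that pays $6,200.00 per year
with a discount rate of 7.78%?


Formula: PV = C / r
Substituting: PV = $6,200.00 / 0.0778
PV = $79,691.52

$79,691.52


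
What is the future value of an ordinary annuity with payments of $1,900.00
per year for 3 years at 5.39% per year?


Formula: FV = PMT * ((1+r)^n - 1) / r
Growth factor: (1 + 0.0539)^3 = 1.170572
Numerator: 1.170572 - 1 = 0.170572
FV = $1,900.00 * 0.170572 / 0.0539 = $6,012.75

$6,012.75


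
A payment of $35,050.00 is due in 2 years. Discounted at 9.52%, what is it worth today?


Formula: PV = FV / (1 + r)^n
Substituting: PV = $35,050.00 / (1 + 0.0952)^2
Discount factor: (1.0952)^2 = 1.199463
PV = $35,050.00 / 1.199463 = $29,221.41

$29,221.41


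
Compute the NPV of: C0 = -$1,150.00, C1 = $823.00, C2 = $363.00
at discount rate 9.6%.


Formula: NPV = C0 + C1/(1+r) + C2/(1+r)^2
Discount C1: $823.00 / (1 + 0.096) = $750.91
Discount C2: $363.00 / (1 + 0.096)^2 = $302.19
NPV = -$1,150.00 + $750.91 + $302.19 = -$96.89

-$96.89


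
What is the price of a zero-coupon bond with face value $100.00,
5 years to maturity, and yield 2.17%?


Formula: Price = FV / (1 + r)^n
Substituting: Price = $100.00 / (1 + 0.0217)^5
Discount factor: (1.0217)^5 = 1.113312
Price = $100.00 / 1.113312 = $89.82

$89.82
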